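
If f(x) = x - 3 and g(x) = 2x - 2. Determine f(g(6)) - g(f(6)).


f(g(6)) = 7
g(f(6)) = 4
Difference = 3

3


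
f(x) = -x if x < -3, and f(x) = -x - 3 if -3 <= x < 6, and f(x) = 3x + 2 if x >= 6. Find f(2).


2 satisfies -3 <= x < 6
f(2) = -5

-5


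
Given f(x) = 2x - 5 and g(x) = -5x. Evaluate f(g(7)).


g(7) = -35
f(-35) = -75

-75


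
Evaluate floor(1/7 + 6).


1/7 = 0.1429
0.1429 + 6 = 6.1429
floor(6.1429) = 6

6


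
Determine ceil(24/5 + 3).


24/5 = 4.8
4.8 + 3 = 7.8
ceil(7.8) = 8

8


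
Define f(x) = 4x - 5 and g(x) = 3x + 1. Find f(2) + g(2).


f(2) = 3
g(2) = 7
Sum = 10

10


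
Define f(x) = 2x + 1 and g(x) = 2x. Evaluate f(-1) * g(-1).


f(-1) = -1
g(-1) = -2
Product = 2

2


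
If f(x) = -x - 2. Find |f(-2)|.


f(-2) = 0
|0| = 0

0


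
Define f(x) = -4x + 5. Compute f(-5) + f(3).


f(-5) = 25
f(3) = -7
Sum = 18

18


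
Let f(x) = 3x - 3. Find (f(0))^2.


f(0) = -3
(-3)^2 = 9

9


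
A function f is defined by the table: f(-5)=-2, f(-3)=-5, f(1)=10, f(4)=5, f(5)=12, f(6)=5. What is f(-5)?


Reading from the table at x = -5

-2


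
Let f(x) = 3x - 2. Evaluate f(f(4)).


f(4) = 10
f(10) = 28

28


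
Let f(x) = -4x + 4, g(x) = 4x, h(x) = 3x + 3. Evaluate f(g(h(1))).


h(1) = 6
g(6) = 24
f(24) = -92

-92


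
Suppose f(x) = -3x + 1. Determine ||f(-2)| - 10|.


f(-2) = 7
|7| = 7
|7 - 10| = 3

3


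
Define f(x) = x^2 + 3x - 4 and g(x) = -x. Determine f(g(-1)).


g(-1) = 1
f(1) = 1*(1)^2 + 3*(1) - 4 = 0

0


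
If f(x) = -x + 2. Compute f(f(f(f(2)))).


2


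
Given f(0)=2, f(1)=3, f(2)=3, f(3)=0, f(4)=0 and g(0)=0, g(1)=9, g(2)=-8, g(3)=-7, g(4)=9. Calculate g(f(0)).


f(0) = 2
g(2) = -8

-8


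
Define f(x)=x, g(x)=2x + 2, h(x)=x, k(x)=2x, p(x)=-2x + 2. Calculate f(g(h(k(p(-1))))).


p(-1) = 4
k(4) = 8
h(8) = 8
g(8) = 18
f(18) = 18

18


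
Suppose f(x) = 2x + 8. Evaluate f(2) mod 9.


f(2) = 12
12 mod 9 = 3

3


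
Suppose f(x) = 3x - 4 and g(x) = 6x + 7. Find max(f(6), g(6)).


43


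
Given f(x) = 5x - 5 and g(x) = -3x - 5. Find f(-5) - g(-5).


f(-5) = -30
g(-5) = 10
Difference = -40

-40


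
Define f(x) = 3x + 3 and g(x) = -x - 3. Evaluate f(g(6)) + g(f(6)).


f(g(6)) = -24
g(f(6)) = -24
Sum = -48

-48


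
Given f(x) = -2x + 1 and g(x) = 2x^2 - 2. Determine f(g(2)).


g(2) = 6
f(6) = -11

-11


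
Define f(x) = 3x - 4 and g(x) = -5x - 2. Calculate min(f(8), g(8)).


-42


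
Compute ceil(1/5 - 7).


1/5 = 0.2
0.2 - 7 = -6.8
ceil(-6.8) = -6

-6


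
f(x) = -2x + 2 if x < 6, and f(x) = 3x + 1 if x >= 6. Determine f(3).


3 satisfies x < 6
f(3) = -4

-4


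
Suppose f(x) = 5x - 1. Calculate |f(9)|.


f(9) = 44
|44| = 44

44


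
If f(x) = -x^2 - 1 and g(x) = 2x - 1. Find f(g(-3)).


-50


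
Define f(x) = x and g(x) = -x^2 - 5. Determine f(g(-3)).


-14


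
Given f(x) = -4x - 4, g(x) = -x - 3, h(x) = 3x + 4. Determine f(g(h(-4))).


h(-4) = -8
g(-8) = 5
f(5) = -24

-24


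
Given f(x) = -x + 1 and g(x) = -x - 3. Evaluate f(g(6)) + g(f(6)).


f(g(6)) = 10
g(f(6)) = 2
Sum = 12

12


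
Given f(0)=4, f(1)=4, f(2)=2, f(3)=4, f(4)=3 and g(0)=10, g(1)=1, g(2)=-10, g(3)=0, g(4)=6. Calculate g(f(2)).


f(2) = 2
g(2) = -10

-10


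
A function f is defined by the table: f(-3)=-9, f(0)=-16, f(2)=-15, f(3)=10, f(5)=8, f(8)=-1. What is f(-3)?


Reading from the table at x = -3

-9


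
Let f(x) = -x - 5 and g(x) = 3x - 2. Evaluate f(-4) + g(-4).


f(-4) = -1
g(-4) = -14
Sum = -15

-15


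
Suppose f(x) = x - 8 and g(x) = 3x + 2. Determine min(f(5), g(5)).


f(5) = -3
g(5) = 17
min = -3

-3


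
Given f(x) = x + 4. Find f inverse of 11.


Solve x + 4 = 11
x = (11 - 4) / 1 = 7

7


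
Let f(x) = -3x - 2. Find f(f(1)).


f(1) = -5
f(-5) = 13

13


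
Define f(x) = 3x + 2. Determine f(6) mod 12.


f(6) = 20
20 mod 12 = 8

8


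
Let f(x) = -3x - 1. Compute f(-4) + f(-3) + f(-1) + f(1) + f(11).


f(-4) = 11
f(-3) = 8
f(-1) = 2
f(1) = -4
f(11) = -34
Sum = -17

-17


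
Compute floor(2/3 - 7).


2/3 = 0.6667
0.6667 - 7 = -6.3333
floor(-6.3333) = -7

-7


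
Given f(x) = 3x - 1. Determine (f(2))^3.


f(2) = 5
(5)^3 = 125

125


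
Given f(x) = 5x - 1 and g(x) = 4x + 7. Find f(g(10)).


g(10) = 47
f(47) = 234

234


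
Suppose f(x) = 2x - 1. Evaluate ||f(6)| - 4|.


f(6) = 11
|11| = 11
|11 - 4| = 7

7


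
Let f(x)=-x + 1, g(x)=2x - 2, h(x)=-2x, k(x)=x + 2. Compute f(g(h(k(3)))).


23


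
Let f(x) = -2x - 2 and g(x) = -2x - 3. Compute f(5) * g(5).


f(5) = -12
g(5) = -13
Product = 156

156


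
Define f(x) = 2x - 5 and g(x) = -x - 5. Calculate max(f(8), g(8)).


f(8) = 11
g(8) = -13
max = 11

11


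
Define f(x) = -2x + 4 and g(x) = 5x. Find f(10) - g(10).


f(10) = -16
g(10) = 50
Difference = -66

-66


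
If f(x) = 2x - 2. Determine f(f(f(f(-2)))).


f(-2) = -6
f(-6) = -14
f(-14) = -30
f(-30) = -62

-62


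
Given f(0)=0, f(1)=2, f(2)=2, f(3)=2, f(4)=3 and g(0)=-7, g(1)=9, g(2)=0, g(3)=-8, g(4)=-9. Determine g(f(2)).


f(2) = 2
g(2) = 0

0


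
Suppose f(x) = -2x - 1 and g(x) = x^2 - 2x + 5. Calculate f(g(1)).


g(1) = 4
f(4) = -9

-9


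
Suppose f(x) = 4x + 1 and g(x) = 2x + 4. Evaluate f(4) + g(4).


29


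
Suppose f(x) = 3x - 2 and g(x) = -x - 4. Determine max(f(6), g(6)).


16


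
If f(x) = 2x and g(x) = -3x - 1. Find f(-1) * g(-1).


f(-1) = -2
g(-1) = 2
Product = -4

-4


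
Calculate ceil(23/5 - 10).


-5


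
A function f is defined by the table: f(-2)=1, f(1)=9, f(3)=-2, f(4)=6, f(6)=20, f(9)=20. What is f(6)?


Reading from the table at x = 6

20


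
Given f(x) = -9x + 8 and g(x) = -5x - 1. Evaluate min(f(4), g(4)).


f(4) = -28
g(4) = -21
min = -28

-28


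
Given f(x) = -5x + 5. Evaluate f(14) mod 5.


f(14) = -65
-65 mod 5 = 0

0


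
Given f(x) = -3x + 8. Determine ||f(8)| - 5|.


11


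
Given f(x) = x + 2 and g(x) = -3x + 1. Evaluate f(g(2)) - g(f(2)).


8


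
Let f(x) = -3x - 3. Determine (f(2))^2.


f(2) = -9
(-9)^2 = 81

81


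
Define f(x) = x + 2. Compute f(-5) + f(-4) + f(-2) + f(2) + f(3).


4


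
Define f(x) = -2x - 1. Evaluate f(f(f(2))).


f(2) = -5
f(-5) = 9
f(9) = -19

-19


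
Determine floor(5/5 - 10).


5/5 = 1
1 - 10 = -9
floor(-9) = -9

-9


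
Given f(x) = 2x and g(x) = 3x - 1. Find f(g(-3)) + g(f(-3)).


f(g(-3)) = -20
g(f(-3)) = -19
Sum = -39

-39


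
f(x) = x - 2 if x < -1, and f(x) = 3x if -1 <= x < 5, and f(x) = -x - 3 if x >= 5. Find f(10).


10 satisfies x >= 5
f(10) = -13

-13


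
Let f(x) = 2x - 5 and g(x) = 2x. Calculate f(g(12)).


43


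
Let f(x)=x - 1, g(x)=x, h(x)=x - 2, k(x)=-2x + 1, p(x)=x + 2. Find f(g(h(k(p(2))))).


p(2) = 4
k(4) = -7
h(-7) = -9
g(-9) = -9
f(-9) = -10

-10


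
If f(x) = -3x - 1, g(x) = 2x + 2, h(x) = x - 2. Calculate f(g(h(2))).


h(2) = 0
g(0) = 2
f(2) = -7

-7


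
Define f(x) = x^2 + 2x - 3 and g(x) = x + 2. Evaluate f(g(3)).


g(3) = 5
f(5) = 1*(5)^2 + 2*(5) - 3 = 32

32


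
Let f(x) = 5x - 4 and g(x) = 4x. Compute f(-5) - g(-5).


f(-5) = -29
g(-5) = -20
Difference = -9

-9


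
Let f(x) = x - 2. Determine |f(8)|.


f(8) = 6
|6| = 6

6


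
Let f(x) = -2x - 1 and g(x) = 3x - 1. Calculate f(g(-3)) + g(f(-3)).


f(g(-3)) = 19
g(f(-3)) = 14
Sum = 33

33


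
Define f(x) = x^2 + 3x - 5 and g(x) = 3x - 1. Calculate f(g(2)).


g(2) = 5
f(5) = 1*(5)^2 + 3*(5) - 5 = 35

35


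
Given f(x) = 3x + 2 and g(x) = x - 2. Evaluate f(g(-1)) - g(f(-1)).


-4


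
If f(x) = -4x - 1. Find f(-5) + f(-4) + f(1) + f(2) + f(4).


f(-5) = 19
f(-4) = 15
f(1) = -5
f(2) = -9
f(4) = -17
Sum = 3

3


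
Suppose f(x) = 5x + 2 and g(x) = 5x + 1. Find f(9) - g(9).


1


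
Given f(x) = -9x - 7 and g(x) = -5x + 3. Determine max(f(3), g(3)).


f(3) = -34
g(3) = -12
max = -12

-12


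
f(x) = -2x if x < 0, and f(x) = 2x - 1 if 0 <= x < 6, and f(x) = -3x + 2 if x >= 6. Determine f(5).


5 satisfies 0 <= x < 6
f(5) = 9

9


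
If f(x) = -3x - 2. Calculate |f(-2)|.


f(-2) = 4
|4| = 4

4


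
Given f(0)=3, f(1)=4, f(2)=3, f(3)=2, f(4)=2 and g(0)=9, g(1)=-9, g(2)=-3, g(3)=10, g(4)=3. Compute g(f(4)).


f(4) = 2
g(2) = -3

-3


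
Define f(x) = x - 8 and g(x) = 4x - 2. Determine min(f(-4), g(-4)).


f(-4) = -12
g(-4) = -18
min = -18

-18


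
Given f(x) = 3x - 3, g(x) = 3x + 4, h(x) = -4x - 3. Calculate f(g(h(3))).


h(3) = -15
g(-15) = -41
f(-41) = -126

-126


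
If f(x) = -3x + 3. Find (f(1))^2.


0


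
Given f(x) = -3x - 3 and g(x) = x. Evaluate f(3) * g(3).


f(3) = -12
g(3) = 3
Product = -36

-36


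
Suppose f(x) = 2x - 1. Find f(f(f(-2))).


f(-2) = -5
f(-5) = -11
f(-11) = -23

-23


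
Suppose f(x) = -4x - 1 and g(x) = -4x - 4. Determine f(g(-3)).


g(-3) = 8
f(8) = -33

-33


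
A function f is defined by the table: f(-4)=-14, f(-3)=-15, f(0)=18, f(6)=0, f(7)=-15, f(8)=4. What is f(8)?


Reading from the table at x = 8

4


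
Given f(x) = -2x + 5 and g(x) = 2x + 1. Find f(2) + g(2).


6


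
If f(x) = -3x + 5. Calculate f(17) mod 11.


f(17) = -46
-46 mod 11 = 9

9


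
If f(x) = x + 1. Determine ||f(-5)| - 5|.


1


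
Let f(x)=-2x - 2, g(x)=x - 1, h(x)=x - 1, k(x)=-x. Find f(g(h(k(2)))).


6


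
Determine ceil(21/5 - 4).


21/5 = 4.2
4.2 - 4 = 0.2
ceil(0.2) = 1

1


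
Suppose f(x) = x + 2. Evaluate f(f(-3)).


f(-3) = -1
f(-1) = 1

1


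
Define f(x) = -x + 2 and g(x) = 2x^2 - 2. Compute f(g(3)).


-14


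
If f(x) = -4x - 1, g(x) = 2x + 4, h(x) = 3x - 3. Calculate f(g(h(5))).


-113


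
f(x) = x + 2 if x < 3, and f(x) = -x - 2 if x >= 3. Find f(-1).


-1 satisfies x < 3
f(-1) = 1

1


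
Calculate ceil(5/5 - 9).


-8


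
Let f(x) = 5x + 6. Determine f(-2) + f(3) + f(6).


53


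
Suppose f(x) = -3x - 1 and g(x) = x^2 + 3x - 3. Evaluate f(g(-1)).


g(-1) = -5
f(-5) = 14

14


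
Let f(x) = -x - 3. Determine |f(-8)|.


f(-8) = 5
|5| = 5

5


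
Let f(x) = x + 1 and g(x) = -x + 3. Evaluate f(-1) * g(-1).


f(-1) = 0
g(-1) = 4
Product = 0

0


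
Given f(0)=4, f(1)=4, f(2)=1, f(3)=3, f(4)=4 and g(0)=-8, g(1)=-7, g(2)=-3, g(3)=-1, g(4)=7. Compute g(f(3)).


f(3) = 3
g(3) = -1

-1


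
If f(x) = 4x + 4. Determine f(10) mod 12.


f(10) = 44
44 mod 12 = 8

8


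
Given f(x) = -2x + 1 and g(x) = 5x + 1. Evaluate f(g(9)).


-91


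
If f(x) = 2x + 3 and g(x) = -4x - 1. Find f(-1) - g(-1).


f(-1) = 1
g(-1) = 3
Difference = -2

-2


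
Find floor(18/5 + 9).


18/5 = 3.6
3.6 + 9 = 12.6
floor(12.6) = 12

12


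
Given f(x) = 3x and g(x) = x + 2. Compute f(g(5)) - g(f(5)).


4


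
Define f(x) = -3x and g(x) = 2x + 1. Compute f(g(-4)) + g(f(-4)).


f(g(-4)) = 21
g(f(-4)) = 25
Sum = 46

46


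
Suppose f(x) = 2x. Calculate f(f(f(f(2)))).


32


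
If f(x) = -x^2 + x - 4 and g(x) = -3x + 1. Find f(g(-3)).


g(-3) = 10
f(10) = (-1)*(10)^2 + 1*(10) - 4 = -94

-94


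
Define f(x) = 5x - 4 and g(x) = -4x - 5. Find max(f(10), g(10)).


f(10) = 46
g(10) = -45
max = 46

46


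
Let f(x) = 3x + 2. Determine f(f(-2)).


-10


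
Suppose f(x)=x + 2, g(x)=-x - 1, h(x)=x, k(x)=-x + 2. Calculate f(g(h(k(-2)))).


k(-2) = 4
h(4) = 4
g(4) = -5
f(-5) = -3

-3


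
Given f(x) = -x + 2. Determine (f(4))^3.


f(4) = -2
(-2)^3 = -8

-8


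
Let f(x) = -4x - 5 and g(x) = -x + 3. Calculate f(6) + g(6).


f(6) = -29
g(6) = -3
Sum = -32

-32


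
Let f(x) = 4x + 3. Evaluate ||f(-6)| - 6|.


f(-6) = -21
|-21| = 21
|21 - 6| = 15

15


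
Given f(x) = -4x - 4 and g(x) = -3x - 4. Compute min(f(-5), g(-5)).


f(-5) = 16
g(-5) = 11
min = 11

11


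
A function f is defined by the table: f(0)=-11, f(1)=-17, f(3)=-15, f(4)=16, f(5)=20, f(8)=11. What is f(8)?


11


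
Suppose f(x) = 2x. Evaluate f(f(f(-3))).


f(-3) = -6
f(-6) = -12
f(-12) = -24

-24


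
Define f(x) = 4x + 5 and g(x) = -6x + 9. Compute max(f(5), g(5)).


f(5) = 25
g(5) = -21
max = 25

25


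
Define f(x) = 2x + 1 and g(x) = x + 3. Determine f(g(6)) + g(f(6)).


f(g(6)) = 19
g(f(6)) = 16
Sum = 35

35


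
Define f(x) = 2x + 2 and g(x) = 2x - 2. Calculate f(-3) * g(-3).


f(-3) = -4
g(-3) = -8
Product = 32

32


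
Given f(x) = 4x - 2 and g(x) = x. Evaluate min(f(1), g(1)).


f(1) = 2
g(1) = 1
min = 1

1


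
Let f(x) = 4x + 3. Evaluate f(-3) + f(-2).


f(-3) = -9
f(-2) = -5
Sum = -14

-14


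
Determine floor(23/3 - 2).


23/3 = 7.6667
7.6667 - 2 = 5.6667
floor(5.6667) = 5

5


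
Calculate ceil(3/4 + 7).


3/4 = 0.75
0.75 + 7 = 7.75
ceil(7.75) = 8

8


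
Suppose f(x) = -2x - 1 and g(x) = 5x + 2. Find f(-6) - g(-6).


f(-6) = 11
g(-6) = -28
Difference = 39

39


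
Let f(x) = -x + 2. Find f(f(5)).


5


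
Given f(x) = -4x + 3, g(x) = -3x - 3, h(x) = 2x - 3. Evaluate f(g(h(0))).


h(0) = -3
g(-3) = 6
f(6) = -21

-21


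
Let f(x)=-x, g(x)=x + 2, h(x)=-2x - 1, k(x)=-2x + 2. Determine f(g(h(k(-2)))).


k(-2) = 6
h(6) = -13
g(-13) = -11
f(-11) = 11

11


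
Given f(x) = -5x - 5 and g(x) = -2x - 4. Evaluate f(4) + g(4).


f(4) = -25
g(4) = -12
Sum = -37

-37


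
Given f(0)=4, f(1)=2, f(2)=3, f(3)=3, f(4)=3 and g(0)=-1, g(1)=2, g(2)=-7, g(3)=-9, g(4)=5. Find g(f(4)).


f(4) = 3
g(3) = -9

-9


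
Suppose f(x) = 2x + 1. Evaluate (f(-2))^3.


f(-2) = -3
(-3)^3 = -27

-27


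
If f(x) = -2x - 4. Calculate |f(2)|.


f(2) = -8
|-8| = 8

8


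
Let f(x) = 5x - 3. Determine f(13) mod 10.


f(13) = 62
62 mod 10 = 2

2


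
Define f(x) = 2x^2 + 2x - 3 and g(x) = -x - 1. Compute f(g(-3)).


g(-3) = 2
f(2) = 2*(2)^2 + 2*(2) - 3 = 9

9


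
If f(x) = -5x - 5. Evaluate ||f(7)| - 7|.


f(7) = -40
|-40| = 40
|40 - 7| = 33

33


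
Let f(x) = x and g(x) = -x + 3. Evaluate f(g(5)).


-2


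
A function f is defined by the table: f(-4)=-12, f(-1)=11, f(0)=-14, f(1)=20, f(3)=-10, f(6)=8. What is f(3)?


-10


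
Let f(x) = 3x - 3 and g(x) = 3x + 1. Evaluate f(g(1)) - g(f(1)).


8


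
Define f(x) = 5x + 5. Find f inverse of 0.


-1


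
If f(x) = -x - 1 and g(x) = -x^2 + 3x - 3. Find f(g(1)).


g(1) = -1
f(-1) = 0

0


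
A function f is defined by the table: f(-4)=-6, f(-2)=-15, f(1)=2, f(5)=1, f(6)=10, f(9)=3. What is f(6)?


10


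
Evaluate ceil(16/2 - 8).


16/2 = 8
8 - 8 = 0
ceil(0) = 0

0


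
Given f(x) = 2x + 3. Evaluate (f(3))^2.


f(3) = 9
(9)^2 = 81

81


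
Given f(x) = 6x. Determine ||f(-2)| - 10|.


2


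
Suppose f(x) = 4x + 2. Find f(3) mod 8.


f(3) = 14
14 mod 8 = 6

6


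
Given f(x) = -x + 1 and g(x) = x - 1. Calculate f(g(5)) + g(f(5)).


f(g(5)) = -3
g(f(5)) = -5
Sum = -8

-8


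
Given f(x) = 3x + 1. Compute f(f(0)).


f(0) = 1
f(1) = 4

4


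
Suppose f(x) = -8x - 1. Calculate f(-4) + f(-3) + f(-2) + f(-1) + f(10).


-5


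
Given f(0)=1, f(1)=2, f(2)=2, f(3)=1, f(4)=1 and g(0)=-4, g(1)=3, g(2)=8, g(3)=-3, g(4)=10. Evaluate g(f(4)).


f(4) = 1
g(1) = 3

3


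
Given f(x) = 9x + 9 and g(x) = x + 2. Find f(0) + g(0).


f(0) = 9
g(0) = 2
Sum = 11

11


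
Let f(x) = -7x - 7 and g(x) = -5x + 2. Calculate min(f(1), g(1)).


f(1) = -14
g(1) = -3
min = -14

-14


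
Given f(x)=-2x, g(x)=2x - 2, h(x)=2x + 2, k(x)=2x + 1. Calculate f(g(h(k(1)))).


k(1) = 3
h(3) = 8
g(8) = 14
f(14) = -28

-28


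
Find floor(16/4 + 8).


16/4 = 4
4 + 8 = 12
floor(12) = 12

12


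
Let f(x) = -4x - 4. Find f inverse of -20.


Solve -4x - 4 = -20
x = (-20 + 4) / (-4) = 4

4


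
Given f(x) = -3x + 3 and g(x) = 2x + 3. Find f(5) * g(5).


f(5) = -12
g(5) = 13
Product = -156

-156


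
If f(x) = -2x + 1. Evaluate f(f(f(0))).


f(0) = 1
f(1) = -1
f(-1) = 3

3


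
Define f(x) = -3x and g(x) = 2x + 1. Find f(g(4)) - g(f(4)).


f(g(4)) = -27
g(f(4)) = -23
Difference = -4

-4


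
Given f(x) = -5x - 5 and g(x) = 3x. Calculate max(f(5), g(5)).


f(5) = -30
g(5) = 15
max = 15

15


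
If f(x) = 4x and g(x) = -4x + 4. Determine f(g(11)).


g(11) = -40
f(-40) = -160

-160


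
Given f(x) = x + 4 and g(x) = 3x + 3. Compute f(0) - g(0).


1


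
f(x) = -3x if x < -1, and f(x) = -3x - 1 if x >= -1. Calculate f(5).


-16


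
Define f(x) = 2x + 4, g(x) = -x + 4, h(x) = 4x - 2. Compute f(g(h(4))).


h(4) = 14
g(14) = -10
f(-10) = -16

-16


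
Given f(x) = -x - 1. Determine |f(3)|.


f(3) = -4
|-4| = 4

4


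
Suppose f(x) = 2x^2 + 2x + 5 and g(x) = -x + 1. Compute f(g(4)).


g(4) = -3
f(-3) = 2*(-3)^2 + 2*(-3) + 5 = 17

17


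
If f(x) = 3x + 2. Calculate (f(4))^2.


f(4) = 14
(14)^2 = 196

196


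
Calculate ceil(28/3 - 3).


7


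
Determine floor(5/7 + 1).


5/7 = 0.7143
0.7143 + 1 = 1.7143
floor(1.7143) = 1

1


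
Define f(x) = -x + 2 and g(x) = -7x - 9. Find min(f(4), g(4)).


f(4) = -2
g(4) = -37
min = -37

-37


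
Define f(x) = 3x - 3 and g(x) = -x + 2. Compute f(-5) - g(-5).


f(-5) = -18
g(-5) = 7
Difference = -25

-25


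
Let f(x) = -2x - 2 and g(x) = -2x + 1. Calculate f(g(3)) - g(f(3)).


f(g(3)) = 8
g(f(3)) = 17
Difference = -9

-9


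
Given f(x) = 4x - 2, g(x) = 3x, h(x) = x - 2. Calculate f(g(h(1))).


h(1) = -1
g(-1) = -3
f(-3) = -14

-14


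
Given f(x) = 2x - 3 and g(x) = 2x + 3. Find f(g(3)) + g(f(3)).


f(g(3)) = 15
g(f(3)) = 9
Sum = 24

24


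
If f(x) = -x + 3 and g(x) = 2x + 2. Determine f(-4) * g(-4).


f(-4) = 7
g(-4) = -6
Product = -42

-42


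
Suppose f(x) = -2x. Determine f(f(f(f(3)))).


f(3) = -6
f(-6) = 12
f(12) = -24
f(-24) = 48

48


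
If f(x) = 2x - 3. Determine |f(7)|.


f(7) = 11
|11| = 11

11


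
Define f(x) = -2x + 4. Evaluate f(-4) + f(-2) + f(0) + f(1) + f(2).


f(-4) = 12
f(-2) = 8
f(0) = 4
f(1) = 2
f(2) = 0
Sum = 26

26


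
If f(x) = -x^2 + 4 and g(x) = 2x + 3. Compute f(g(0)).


g(0) = 3
f(3) = (-1)*(3)^2 + 4 = -5

-5


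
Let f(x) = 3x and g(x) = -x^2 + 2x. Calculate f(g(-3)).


g(-3) = -15
f(-15) = -45

-45


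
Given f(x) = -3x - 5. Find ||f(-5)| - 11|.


f(-5) = 10
|10| = 10
|10 - 11| = 1

1


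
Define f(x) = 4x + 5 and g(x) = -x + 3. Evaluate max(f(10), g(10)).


45


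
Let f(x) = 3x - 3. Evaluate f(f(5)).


33


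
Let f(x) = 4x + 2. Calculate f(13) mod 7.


f(13) = 54
54 mod 7 = 5

5


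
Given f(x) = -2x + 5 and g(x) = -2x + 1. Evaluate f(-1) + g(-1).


f(-1) = 7
g(-1) = 3
Sum = 10

10


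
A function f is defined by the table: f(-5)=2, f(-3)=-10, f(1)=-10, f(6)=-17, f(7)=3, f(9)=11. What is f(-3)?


-10


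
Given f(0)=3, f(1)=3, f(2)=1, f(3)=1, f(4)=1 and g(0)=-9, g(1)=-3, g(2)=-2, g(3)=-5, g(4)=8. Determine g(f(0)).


f(0) = 3
g(3) = -5

-5


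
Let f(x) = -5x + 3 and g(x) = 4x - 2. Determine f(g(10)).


-187


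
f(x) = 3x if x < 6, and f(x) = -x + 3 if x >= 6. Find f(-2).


-2 satisfies x < 6
f(-2) = -6

-6


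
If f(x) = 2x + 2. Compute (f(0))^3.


f(0) = 2
(2)^3 = 8

8


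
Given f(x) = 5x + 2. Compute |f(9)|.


f(9) = 47
|47| = 47

47


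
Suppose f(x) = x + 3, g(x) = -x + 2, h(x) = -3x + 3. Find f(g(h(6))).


h(6) = -15
g(-15) = 17
f(17) = 20

20


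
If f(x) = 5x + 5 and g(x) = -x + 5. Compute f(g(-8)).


g(-8) = 13
f(13) = 70

70


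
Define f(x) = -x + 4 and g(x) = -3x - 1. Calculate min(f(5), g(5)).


f(5) = -1
g(5) = -16
min = -16

-16


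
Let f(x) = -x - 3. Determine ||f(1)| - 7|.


f(1) = -4
|-4| = 4
|4 - 7| = 3

3


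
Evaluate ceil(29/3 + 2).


12


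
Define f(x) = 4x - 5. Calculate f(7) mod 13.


f(7) = 23
23 mod 13 = 10

10


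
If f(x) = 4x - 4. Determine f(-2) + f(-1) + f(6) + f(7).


f(-2) = -12
f(-1) = -8
f(6) = 20
f(7) = 24
Sum = 24

24


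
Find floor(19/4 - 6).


19/4 = 4.75
4.75 - 6 = -1.25
floor(-1.25) = -2

-2


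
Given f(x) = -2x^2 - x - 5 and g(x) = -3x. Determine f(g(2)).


g(2) = -6
f(-6) = (-2)*(-6)^2 - 1*(-6) - 5 = -71

-71


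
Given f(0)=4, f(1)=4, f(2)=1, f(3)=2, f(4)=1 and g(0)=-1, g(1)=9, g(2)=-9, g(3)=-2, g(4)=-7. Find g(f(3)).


f(3) = 2
g(2) = -9

-9


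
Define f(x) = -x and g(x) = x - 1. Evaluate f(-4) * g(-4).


-20


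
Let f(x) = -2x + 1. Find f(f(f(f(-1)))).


f(-1) = 3
f(3) = -5
f(-5) = 11
f(11) = -21

-21


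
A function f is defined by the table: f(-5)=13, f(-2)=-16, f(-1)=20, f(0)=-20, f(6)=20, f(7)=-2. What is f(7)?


Reading from the table at x = 7

-2


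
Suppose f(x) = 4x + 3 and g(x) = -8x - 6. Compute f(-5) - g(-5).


f(-5) = -17
g(-5) = 34
Difference = -51

-51


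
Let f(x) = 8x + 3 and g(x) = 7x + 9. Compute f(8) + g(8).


f(8) = 67
g(8) = 65
Sum = 132

132


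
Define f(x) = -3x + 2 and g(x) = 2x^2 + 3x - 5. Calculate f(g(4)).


g(4) = 39
f(39) = -115

-115


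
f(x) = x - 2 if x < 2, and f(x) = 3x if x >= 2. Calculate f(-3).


-3 satisfies x < 2
f(-3) = -5

-5


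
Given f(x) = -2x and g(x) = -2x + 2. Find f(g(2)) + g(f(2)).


f(g(2)) = 4
g(f(2)) = 10
Sum = 14

14


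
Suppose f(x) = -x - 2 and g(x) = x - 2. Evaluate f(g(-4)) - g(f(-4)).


4


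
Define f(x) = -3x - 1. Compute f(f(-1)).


f(-1) = 2
f(2) = -7

-7


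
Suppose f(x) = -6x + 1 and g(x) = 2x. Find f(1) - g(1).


f(1) = -5
g(1) = 2
Difference = -7

-7


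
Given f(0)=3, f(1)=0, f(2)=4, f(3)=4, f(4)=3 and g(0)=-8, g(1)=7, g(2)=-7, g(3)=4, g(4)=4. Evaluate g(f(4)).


f(4) = 3
g(3) = 4

4


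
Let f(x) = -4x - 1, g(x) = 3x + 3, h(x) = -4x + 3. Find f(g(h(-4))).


h(-4) = 19
g(19) = 60
f(60) = -241

-241


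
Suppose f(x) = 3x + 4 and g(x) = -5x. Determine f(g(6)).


g(6) = -30
f(-30) = -86

-86


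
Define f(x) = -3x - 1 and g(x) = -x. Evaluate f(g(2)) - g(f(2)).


f(g(2)) = 5
g(f(2)) = 7
Difference = -2

-2


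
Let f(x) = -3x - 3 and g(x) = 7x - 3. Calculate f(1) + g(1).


f(1) = -6
g(1) = 4
Sum = -2

-2


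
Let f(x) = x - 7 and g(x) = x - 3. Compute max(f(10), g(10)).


f(10) = 3
g(10) = 7
max = 7

7


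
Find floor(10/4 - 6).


10/4 = 2.5
2.5 - 6 = -3.5
floor(-3.5) = -4

-4


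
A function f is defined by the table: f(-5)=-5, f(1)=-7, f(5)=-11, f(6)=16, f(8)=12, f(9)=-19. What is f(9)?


Reading from the table at x = 9

-19


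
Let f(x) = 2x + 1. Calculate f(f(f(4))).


f(4) = 9
f(9) = 19
f(19) = 39

39


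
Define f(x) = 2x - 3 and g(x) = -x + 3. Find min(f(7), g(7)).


f(7) = 11
g(7) = -4
min = -4

-4


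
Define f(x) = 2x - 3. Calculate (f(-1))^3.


f(-1) = -5
(-5)^3 = -125

-125


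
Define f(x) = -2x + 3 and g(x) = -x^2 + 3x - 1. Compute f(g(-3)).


g(-3) = -19
f(-19) = 41

41


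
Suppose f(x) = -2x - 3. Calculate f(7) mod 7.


4


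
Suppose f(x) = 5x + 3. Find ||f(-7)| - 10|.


f(-7) = -32
|-32| = 32
|32 - 10| = 22

22


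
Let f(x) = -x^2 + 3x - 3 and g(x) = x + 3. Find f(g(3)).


g(3) = 6
f(6) = (-1)*(6)^2 + 3*(6) - 3 = -21

-21


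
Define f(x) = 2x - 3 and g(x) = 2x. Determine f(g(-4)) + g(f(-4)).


-41


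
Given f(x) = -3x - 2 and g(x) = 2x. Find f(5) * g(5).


f(5) = -17
g(5) = 10
Product = -170

-170


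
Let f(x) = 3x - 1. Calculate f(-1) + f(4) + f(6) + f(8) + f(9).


f(-1) = -4
f(4) = 11
f(6) = 17
f(8) = 23
f(9) = 26
Sum = 73

73


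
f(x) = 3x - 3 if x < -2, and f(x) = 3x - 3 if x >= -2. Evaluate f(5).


5 satisfies x >= -2
f(5) = 12

12


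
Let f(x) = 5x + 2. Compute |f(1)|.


7


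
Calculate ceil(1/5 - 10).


-9


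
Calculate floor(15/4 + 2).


5


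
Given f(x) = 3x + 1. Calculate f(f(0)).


4


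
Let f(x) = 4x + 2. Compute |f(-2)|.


f(-2) = -6
|-6| = 6

6


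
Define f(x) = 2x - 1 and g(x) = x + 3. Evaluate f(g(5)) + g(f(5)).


f(g(5)) = 15
g(f(5)) = 12
Sum = 27

27


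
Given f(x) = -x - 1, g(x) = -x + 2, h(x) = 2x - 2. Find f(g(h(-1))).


h(-1) = -4
g(-4) = 6
f(6) = -7

-7


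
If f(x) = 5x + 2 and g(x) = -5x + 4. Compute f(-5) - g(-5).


-52


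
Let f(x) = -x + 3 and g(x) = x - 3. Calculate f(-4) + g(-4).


0


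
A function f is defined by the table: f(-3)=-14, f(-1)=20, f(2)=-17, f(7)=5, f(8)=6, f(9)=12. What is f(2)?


Reading from the table at x = 2

-17


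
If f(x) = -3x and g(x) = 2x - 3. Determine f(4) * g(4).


f(4) = -12
g(4) = 5
Product = -60

-60


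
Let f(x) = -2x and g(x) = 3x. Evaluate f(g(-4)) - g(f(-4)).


0


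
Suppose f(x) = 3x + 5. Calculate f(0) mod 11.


f(0) = 5
5 mod 11 = 5

5


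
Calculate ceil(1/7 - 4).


1/7 = 0.1429
0.1429 - 4 = -3.8571
ceil(-3.8571) = -3

-3


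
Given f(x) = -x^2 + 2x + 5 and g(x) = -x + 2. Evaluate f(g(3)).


g(3) = -1
f(-1) = (-1)*(-1)^2 + 2*(-1) + 5 = 2

2


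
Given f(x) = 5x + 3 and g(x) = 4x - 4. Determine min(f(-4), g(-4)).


f(-4) = -17
g(-4) = -20
min = -20

-20


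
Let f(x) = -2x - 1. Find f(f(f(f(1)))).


f(1) = -3
f(-3) = 5
f(5) = -11
f(-11) = 21

21


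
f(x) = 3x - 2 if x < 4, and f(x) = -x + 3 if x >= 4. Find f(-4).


-4 satisfies x < 4
f(-4) = -14

-14


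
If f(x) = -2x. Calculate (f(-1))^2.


f(-1) = 2
(2)^2 = 4

4


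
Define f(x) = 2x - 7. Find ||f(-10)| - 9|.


f(-10) = -27
|-27| = 27
|27 - 9| = 18

18


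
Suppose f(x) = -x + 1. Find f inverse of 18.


-17


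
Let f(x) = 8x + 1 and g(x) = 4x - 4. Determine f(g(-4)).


-159


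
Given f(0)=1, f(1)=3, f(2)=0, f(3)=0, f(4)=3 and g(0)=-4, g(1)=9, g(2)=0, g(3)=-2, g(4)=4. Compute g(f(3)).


f(3) = 0
g(0) = -4

-4


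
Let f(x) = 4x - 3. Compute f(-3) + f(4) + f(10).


f(-3) = -15
f(4) = 13
f(10) = 37
Sum = 35

35


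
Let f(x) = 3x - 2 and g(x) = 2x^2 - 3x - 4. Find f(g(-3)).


g(-3) = 23
f(23) = 67

67


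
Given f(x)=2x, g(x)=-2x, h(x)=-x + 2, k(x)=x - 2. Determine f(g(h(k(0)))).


k(0) = -2
h(-2) = 4
g(4) = -8
f(-8) = -16

-16


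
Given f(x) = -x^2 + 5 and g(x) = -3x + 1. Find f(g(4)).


-116


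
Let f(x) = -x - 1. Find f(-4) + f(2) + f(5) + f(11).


f(-4) = 3
f(2) = -3
f(5) = -6
f(11) = -12
Sum = -18

-18


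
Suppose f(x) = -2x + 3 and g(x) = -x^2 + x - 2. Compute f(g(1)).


g(1) = -2
f(-2) = 7

7


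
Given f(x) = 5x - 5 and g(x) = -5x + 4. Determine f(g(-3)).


g(-3) = 19
f(19) = 90

90


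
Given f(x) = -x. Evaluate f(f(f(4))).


f(4) = -4
f(-4) = 4
f(4) = -4

-4


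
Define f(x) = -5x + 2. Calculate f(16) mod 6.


0


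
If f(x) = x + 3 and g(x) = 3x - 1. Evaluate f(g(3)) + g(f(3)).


f(g(3)) = 11
g(f(3)) = 17
Sum = 28

28


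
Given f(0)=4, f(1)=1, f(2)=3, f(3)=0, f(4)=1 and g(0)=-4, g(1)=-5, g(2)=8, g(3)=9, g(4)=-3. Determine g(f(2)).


9


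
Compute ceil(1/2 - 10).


-9


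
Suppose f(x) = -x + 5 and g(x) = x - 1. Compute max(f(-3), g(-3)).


f(-3) = 8
g(-3) = -4
max = 8

8


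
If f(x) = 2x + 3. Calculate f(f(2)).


17


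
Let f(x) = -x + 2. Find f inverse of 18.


Solve -x + 2 = 18
x = (18 - 2) / (-1) = -16

-16


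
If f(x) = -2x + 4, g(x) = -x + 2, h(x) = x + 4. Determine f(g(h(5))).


h(5) = 9
g(9) = -7
f(-7) = 18

18


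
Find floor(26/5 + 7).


26/5 = 5.2
5.2 + 7 = 12.2
floor(12.2) = 12

12


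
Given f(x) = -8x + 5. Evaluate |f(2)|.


f(2) = -11
|-11| = 11

11


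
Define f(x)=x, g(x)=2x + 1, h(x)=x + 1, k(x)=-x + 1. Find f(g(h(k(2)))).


1


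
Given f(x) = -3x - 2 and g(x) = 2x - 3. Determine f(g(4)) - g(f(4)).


f(g(4)) = -17
g(f(4)) = -31
Difference = 14

14


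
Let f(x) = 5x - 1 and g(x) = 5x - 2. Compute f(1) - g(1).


f(1) = 4
g(1) = 3
Difference = 1

1


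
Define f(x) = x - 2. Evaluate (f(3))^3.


f(3) = 1
(1)^3 = 1

1


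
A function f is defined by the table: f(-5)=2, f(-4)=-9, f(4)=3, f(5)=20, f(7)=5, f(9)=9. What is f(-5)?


Reading from the table at x = -5

2


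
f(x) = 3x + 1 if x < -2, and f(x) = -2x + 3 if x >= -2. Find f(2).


2 satisfies x >= -2
f(2) = -1

-1


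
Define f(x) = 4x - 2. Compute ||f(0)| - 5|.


3


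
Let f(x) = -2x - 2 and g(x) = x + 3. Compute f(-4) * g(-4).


-6


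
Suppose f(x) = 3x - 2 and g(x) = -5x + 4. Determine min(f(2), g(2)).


f(2) = 4
g(2) = -6
min = -6

-6


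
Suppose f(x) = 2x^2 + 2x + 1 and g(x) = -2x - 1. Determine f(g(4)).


g(4) = -9
f(-9) = 2*(-9)^2 + 2*(-9) + 1 = 145

145


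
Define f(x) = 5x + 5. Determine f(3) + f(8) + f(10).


f(3) = 20
f(8) = 45
f(10) = 55
Sum = 120

120


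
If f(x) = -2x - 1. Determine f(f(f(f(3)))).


53


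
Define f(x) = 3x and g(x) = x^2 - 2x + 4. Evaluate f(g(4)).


g(4) = 12
f(12) = 36

36


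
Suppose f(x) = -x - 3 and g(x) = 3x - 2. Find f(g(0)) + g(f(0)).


f(g(0)) = -1
g(f(0)) = -11
Sum = -12

-12


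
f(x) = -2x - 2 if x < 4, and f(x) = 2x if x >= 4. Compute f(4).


4 satisfies x >= 4
f(4) = 8

8


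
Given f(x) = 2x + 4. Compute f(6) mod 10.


f(6) = 16
16 mod 10 = 6

6


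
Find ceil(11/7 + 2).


11/7 = 1.5714
1.5714 + 2 = 3.5714
ceil(3.5714) = 4

4


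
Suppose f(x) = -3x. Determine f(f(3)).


f(3) = -9
f(-9) = 27

27


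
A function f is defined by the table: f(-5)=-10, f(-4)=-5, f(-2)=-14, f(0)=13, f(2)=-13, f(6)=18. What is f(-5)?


Reading from the table at x = -5

-10


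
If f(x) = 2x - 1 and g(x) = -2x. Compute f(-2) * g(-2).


f(-2) = -5
g(-2) = 4
Product = -20

-20


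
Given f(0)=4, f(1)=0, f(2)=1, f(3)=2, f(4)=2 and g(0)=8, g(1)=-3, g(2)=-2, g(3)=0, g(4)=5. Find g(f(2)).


f(2) = 1
g(1) = -3

-3


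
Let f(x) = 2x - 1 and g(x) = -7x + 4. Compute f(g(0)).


g(0) = 4
f(4) = 7

7


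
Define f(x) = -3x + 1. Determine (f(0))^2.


f(0) = 1
(1)^2 = 1

1


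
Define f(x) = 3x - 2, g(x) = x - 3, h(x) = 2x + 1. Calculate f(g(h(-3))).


-26


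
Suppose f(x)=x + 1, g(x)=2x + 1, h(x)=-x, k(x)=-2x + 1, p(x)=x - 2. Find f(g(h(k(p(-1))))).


-12


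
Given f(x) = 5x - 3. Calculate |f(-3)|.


f(-3) = -18
|-18| = 18

18


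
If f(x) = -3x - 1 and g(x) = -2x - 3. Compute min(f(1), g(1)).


f(1) = -4
g(1) = -5
min = -5

-5


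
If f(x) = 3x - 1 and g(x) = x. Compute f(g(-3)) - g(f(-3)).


f(g(-3)) = -10
g(f(-3)) = -10
Difference = 0

0


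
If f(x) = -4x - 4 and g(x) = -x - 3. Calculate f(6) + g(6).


f(6) = -28
g(6) = -9
Sum = -37

-37


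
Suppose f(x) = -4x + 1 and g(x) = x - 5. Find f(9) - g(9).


f(9) = -35
g(9) = 4
Difference = -39

-39


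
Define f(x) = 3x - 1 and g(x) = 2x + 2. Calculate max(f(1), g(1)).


f(1) = 2
g(1) = 4
max = 4

4


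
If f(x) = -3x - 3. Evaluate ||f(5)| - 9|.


f(5) = -18
|-18| = 18
|18 - 9| = 9

9


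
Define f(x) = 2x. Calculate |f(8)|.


f(8) = 16
|16| = 16

16


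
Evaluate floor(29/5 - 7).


29/5 = 5.8
5.8 - 7 = -1.2
floor(-1.2) = -2

-2


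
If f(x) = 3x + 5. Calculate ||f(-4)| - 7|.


f(-4) = -7
|-7| = 7
|7 - 7| = 0

0


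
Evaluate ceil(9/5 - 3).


9/5 = 1.8
1.8 - 3 = -1.2
ceil(-1.2) = -1

-1


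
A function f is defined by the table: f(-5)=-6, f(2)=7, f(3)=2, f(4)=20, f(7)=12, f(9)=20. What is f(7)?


Reading from the table at x = 7

12


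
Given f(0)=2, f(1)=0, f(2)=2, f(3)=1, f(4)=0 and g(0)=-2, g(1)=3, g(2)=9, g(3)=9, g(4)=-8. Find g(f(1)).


f(1) = 0
g(0) = -2

-2


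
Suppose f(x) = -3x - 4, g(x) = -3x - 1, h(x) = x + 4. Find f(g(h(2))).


h(2) = 6
g(6) = -19
f(-19) = 53

53


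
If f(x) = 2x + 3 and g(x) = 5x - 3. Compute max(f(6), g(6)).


27


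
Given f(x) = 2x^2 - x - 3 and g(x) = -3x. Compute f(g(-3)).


150


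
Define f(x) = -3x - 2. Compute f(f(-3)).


-23


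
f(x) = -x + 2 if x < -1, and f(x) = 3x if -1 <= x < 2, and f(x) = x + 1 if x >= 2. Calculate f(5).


6


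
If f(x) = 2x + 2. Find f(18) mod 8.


f(18) = 38
38 mod 8 = 6

6


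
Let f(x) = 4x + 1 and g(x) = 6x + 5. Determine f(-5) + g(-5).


f(-5) = -19
g(-5) = -25
Sum = -44

-44


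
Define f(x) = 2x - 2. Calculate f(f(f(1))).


f(1) = 0
f(0) = -2
f(-2) = -6

-6


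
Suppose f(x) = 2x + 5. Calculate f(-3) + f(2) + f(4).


f(-3) = -1
f(2) = 9
f(4) = 13
Sum = 21

21


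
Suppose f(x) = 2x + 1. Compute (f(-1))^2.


f(-1) = -1
(-1)^2 = 1

1


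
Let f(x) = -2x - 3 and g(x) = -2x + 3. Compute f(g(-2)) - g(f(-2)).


f(g(-2)) = -17
g(f(-2)) = 1
Difference = -18

-18


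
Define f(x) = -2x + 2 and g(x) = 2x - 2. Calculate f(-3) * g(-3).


f(-3) = 8
g(-3) = -8
Product = -64

-64


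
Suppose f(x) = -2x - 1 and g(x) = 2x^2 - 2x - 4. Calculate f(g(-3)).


g(-3) = 20
f(20) = -41

-41


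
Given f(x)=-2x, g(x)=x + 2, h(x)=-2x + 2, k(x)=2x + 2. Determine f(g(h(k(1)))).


k(1) = 4
h(4) = -6
g(-6) = -4
f(-4) = 8

8


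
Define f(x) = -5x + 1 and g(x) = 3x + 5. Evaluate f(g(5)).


g(5) = 20
f(20) = -99

-99


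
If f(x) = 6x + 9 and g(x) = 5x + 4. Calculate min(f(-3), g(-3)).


f(-3) = -9
g(-3) = -11
min = -11

-11


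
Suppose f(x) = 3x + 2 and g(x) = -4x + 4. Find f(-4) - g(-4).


f(-4) = -10
g(-4) = 20
Difference = -30

-30


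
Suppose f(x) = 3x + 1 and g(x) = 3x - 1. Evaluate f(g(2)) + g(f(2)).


f(g(2)) = 16
g(f(2)) = 20
Sum = 36

36


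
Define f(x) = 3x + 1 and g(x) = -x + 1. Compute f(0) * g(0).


f(0) = 1
g(0) = 1
Product = 1

1


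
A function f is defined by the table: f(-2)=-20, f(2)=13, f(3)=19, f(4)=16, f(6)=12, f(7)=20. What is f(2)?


Reading from the table at x = 2

13


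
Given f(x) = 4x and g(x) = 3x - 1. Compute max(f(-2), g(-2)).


f(-2) = -8
g(-2) = -7
max = -7

-7


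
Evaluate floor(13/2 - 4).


13/2 = 6.5
6.5 - 4 = 2.5
floor(2.5) = 2

2


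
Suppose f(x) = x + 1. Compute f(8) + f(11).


21


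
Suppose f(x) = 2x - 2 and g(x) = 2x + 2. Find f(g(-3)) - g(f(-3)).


f(g(-3)) = -10
g(f(-3)) = -14
Difference = 4

4


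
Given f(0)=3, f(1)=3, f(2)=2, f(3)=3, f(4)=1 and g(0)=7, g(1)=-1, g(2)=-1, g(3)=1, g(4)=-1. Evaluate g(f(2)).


f(2) = 2
g(2) = -1

-1


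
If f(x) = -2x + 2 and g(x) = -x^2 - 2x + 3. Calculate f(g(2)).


12


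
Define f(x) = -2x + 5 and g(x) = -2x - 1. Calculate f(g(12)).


g(12) = -25
f(-25) = 55

55


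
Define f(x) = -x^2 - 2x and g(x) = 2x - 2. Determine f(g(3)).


g(3) = 4
f(4) = (-1)*(4)^2 - 2*(4) = -24

-24


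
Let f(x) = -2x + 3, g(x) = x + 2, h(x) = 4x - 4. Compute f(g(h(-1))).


h(-1) = -8
g(-8) = -6
f(-6) = 15

15


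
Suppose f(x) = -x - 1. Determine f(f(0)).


f(0) = -1
f(-1) = 0

0


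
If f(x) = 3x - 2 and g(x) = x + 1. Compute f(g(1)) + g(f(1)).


f(g(1)) = 4
g(f(1)) = 2
Sum = 6

6


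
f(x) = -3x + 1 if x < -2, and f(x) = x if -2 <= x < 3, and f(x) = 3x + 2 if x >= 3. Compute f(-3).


-3 satisfies x < -2
f(-3) = 10

10


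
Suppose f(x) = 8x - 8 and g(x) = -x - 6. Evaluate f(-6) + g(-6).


f(-6) = -56
g(-6) = 0
Sum = -56

-56


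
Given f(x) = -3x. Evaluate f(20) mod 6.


f(20) = -60
-60 mod 6 = 0

0


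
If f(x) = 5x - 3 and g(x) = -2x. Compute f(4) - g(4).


f(4) = 17
g(4) = -8
Difference = 25

25


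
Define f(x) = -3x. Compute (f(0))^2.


f(0) = 0
(0)^2 = 0

0


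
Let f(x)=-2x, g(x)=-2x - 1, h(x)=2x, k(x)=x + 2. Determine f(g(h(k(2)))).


k(2) = 4
h(4) = 8
g(8) = -17
f(-17) = 34

34


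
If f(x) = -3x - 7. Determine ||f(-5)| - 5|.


f(-5) = 8
|8| = 8
|8 - 5| = 3

3


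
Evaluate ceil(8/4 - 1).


8/4 = 2
2 - 1 = 1
ceil(1) = 1

1


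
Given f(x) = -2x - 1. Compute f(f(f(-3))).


f(-3) = 5
f(5) = -11
f(-11) = 21

21


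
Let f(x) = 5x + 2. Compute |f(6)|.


f(6) = 32
|32| = 32

32


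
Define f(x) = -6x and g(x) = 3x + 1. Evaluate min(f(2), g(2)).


-12


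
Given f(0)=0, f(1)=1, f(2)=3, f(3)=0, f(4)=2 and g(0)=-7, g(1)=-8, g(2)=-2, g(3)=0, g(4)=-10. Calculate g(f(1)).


f(1) = 1
g(1) = -8

-8


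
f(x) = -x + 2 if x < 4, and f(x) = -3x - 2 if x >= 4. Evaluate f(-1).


-1 satisfies x < 4
f(-1) = 3

3


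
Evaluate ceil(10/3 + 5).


10/3 = 3.3333
3.3333 + 5 = 8.3333
ceil(8.3333) = 9

9


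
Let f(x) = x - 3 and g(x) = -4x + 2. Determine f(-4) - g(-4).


f(-4) = -7
g(-4) = 18
Difference = -25

-25


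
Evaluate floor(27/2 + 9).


27/2 = 13.5
13.5 + 9 = 22.5
floor(22.5) = 22

22


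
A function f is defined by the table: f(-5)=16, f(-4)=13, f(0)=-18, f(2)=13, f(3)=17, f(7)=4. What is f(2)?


Reading from the table at x = 2

13


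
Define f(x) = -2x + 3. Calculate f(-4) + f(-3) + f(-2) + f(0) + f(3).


f(-4) = 11
f(-3) = 9
f(-2) = 7
f(0) = 3
f(3) = -3
Sum = 27

27


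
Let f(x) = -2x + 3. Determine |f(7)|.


11


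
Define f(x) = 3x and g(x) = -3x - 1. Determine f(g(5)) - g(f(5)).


f(g(5)) = -48
g(f(5)) = -46
Difference = -2

-2


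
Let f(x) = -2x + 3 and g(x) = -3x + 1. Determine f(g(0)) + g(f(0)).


f(g(0)) = 1
g(f(0)) = -8
Sum = -7

-7


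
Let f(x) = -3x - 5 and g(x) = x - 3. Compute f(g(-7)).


g(-7) = -10
f(-10) = 25

25


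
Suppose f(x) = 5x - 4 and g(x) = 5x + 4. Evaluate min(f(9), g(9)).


f(9) = 41
g(9) = 49
min = 41

41


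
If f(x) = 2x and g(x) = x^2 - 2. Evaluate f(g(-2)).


g(-2) = 2
f(2) = 4

4


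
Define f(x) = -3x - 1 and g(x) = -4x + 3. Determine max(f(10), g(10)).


f(10) = -31
g(10) = -37
max = -31

-31


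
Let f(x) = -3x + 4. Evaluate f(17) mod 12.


f(17) = -47
-47 mod 12 = 1

1


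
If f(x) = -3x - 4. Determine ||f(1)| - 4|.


f(1) = -7
|-7| = 7
|7 - 4| = 3

3


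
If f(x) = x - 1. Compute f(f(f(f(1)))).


f(1) = 0
f(0) = -1
f(-1) = -2
f(-2) = -3

-3


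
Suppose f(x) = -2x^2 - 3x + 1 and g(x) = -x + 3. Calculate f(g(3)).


g(3) = 0
f(0) = (-2)*(0)^2 - 3*(0) + 1 = 1

1


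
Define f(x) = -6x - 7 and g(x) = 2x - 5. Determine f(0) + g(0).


f(0) = -7
g(0) = -5
Sum = -12

-12


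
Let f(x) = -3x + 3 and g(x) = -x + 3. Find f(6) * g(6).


f(6) = -15
g(6) = -3
Product = 45

45


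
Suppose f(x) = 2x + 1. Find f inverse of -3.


Solve 2x + 1 = -3
x = (-3 - 1) / 2 = -2

-2


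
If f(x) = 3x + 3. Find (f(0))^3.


f(0) = 3
(3)^3 = 27

27


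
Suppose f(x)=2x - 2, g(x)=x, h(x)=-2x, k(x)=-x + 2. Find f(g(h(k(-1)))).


k(-1) = 3
h(3) = -6
g(-6) = -6
f(-6) = -14

-14


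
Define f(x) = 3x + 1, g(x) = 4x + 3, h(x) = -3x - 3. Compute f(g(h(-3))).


h(-3) = 6
g(6) = 27
f(27) = 82

82


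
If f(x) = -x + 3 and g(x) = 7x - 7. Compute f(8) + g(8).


f(8) = -5
g(8) = 49
Sum = 44

44


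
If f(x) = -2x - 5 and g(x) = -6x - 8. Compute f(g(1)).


g(1) = -14
f(-14) = 23

23


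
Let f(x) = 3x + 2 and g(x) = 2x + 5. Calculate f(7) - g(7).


4
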